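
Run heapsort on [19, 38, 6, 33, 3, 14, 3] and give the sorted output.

Build heap: [38, 33, 14, 19, 3, 6, 3]
Extract 38: [33, 19, 14, 3, 3, 6, 38]
Extract 33: [19, 6, 14, 3, 3, 33, 38]
Extract 19: [14, 6, 3, 3, 19, 33, 38]
Extract 14: [6, 3, 3, 14, 19, 33, 38]
Extract 6: [3, 3, 6, 14, 19, 33, 38]
Extract 3: [3, 3, 6, 14, 19, 33, 38]


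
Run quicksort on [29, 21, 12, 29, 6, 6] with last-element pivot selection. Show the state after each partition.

Partition 1: pivot=6 at index 1 -> [6, 6, 12, 29, 29, 21]
Partition 2: pivot=21 at index 3 -> [6, 6, 12, 21, 29, 29]
Partition 3: pivot=29 at index 5 -> [6, 6, 12, 21, 29, 29]


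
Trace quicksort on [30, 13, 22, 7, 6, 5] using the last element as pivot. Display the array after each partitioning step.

Partition 1: pivot=5 at index 0 -> [5, 13, 22, 7, 6, 30]
Partition 2: pivot=30 at index 5 -> [5, 13, 22, 7, 6, 30]
Partition 3: pivot=6 at index 1 -> [5, 6, 22, 7, 13, 30]
Partition 4: pivot=13 at index 3 -> [5, 6, 7, 13, 22, 30]


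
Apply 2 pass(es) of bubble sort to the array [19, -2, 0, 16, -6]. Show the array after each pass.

After pass 1: [-2, 0, 16, -6, 19] (4 swaps)
After pass 2: [-2, 0, -6, 16, 19] (1 swaps)
Total swaps: 5


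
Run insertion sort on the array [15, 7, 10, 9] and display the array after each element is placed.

First element 15 is already 'sorted'
Insert 7: shifted 1 elements -> [7, 15, 10, 9]
Insert 10: shifted 1 elements -> [7, 10, 15, 9]
Insert 9: shifted 2 elements -> [7, 9, 10, 15]


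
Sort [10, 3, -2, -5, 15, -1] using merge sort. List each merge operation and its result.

Divide and conquer:
  Merge [3] + [-2] -> [-2, 3]
  Merge [10] + [-2, 3] -> [-2, 3, 10]
  Merge [15] + [-1] -> [-1, 15]
  Merge [-5] + [-1, 15] -> [-5, -1, 15]
  Merge [-2, 3, 10] + [-5, -1, 15] -> [-5, -2, -1, 3, 10, 15]


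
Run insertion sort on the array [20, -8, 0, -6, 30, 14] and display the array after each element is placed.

First element 20 is already 'sorted'
Insert -8: shifted 1 elements -> [-8, 20, 0, -6, 30, 14]
Insert 0: shifted 1 elements -> [-8, 0, 20, -6, 30, 14]
Insert -6: shifted 2 elements -> [-8, -6, 0, 20, 30, 14]
Insert 30: shifted 0 elements -> [-8, -6, 0, 20, 30, 14]
Insert 14: shifted 2 elements -> [-8, -6, 0, 14, 20, 30]


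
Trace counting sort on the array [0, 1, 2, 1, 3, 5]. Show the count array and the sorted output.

Count array: [1, 2, 1, 1, 0, 1]
(count[i] = number of elements equal to i)
Cumulative count: [1, 3, 4, 5, 5, 6]
Sorted: [0, 1, 1, 2, 3, 5]


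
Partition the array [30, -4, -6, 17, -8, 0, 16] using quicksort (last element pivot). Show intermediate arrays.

Partition 1: pivot=16 at index 4 -> [-4, -6, -8, 0, 16, 17, 30]
Partition 2: pivot=0 at index 3 -> [-4, -6, -8, 0, 16, 17, 30]
Partition 3: pivot=-8 at index 0 -> [-8, -6, -4, 0, 16, 17, 30]
Partition 4: pivot=-4 at index 2 -> [-8, -6, -4, 0, 16, 17, 30]
Partition 5: pivot=30 at index 6 -> [-8, -6, -4, 0, 16, 17, 30]


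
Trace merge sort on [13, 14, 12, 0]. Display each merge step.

Divide and conquer:
  Merge [13] + [14] -> [13, 14]
  Merge [12] + [0] -> [0, 12]
  Merge [13, 14] + [0, 12] -> [0, 12, 13, 14]


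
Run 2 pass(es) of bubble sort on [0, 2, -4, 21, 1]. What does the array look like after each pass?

After pass 1: [0, -4, 2, 1, 21] (2 swaps)
After pass 2: [-4, 0, 1, 2, 21] (2 swaps)
Total swaps: 4


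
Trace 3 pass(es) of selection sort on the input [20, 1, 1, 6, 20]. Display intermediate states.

Pass 1: Select minimum 1 at index 1, swap -> [1, 20, 1, 6, 20]
Pass 2: Select minimum 1 at index 2, swap -> [1, 1, 20, 6, 20]
Pass 3: Select minimum 6 at index 3, swap -> [1, 1, 6, 20, 20]


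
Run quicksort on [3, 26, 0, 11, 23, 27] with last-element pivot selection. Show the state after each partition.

Partition 1: pivot=27 at index 5 -> [3, 26, 0, 11, 23, 27]
Partition 2: pivot=23 at index 3 -> [3, 0, 11, 23, 26, 27]
Partition 3: pivot=11 at index 2 -> [3, 0, 11, 23, 26, 27]
Partition 4: pivot=0 at index 0 -> [0, 3, 11, 23, 26, 27]


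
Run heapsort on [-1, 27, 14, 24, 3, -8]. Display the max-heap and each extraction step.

Build heap: [27, 24, 14, -1, 3, -8]
Extract 27: [24, 3, 14, -1, -8, 27]
Extract 24: [14, 3, -8, -1, 24, 27]
Extract 14: [3, -1, -8, 14, 24, 27]
Extract 3: [-1, -8, 3, 14, 24, 27]
Extract -1: [-8, -1, 3, 14, 24, 27]


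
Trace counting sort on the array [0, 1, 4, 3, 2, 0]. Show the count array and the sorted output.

Count array: [2, 1, 1, 1, 1]
(count[i] = number of elements equal to i)
Cumulative count: [2, 3, 4, 5, 6]
Sorted: [0, 0, 1, 2, 3, 4]


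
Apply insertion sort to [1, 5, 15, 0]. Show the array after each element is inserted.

First element 1 is already 'sorted'
Insert 5: shifted 0 elements -> [1, 5, 15, 0]
Insert 15: shifted 0 elements -> [1, 5, 15, 0]
Insert 0: shifted 3 elements -> [0, 1, 5, 15]


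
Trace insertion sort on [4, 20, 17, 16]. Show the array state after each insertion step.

First element 4 is already 'sorted'
Insert 20: shifted 0 elements -> [4, 20, 17, 16]
Insert 17: shifted 1 elements -> [4, 17, 20, 16]
Insert 16: shifted 2 elements -> [4, 16, 17, 20]


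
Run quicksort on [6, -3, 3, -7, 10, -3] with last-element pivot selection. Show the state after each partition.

Partition 1: pivot=-3 at index 2 -> [-3, -7, -3, 6, 10, 3]
Partition 2: pivot=-7 at index 0 -> [-7, -3, -3, 6, 10, 3]
Partition 3: pivot=3 at index 3 -> [-7, -3, -3, 3, 10, 6]
Partition 4: pivot=6 at index 4 -> [-7, -3, -3, 3, 6, 10]


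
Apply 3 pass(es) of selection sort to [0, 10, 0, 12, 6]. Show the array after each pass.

Pass 1: Select minimum 0 at index 0, swap -> [0, 10, 0, 12, 6]
Pass 2: Select minimum 0 at index 2, swap -> [0, 0, 10, 12, 6]
Pass 3: Select minimum 6 at index 4, swap -> [0, 0, 6, 12, 10]


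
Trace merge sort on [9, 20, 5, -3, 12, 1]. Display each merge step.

Divide and conquer:
  Merge [20] + [5] -> [5, 20]
  Merge [9] + [5, 20] -> [5, 9, 20]
  Merge [12] + [1] -> [1, 12]
  Merge [-3] + [1, 12] -> [-3, 1, 12]
  Merge [5, 9, 20] + [-3, 1, 12] -> [-3, 1, 5, 9, 12, 20]


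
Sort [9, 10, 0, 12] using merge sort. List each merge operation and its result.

Divide and conquer:
  Merge [9] + [10] -> [9, 10]
  Merge [0] + [12] -> [0, 12]
  Merge [9, 10] + [0, 12] -> [0, 9, 10, 12]


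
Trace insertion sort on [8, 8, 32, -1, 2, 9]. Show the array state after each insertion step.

First element 8 is already 'sorted'
Insert 8: shifted 0 elements -> [8, 8, 32, -1, 2, 9]
Insert 32: shifted 0 elements -> [8, 8, 32, -1, 2, 9]
Insert -1: shifted 3 elements -> [-1, 8, 8, 32, 2, 9]
Insert 2: shifted 3 elements -> [-1, 2, 8, 8, 32, 9]
Insert 9: shifted 1 elements -> [-1, 2, 8, 8, 9, 32]


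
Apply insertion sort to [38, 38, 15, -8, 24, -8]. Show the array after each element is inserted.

First element 38 is already 'sorted'
Insert 38: shifted 0 elements -> [38, 38, 15, -8, 24, -8]
Insert 15: shifted 2 elements -> [15, 38, 38, -8, 24, -8]
Insert -8: shifted 3 elements -> [-8, 15, 38, 38, 24, -8]
Insert 24: shifted 2 elements -> [-8, 15, 24, 38, 38, -8]
Insert -8: shifted 4 elements -> [-8, -8, 15, 24, 38, 38]


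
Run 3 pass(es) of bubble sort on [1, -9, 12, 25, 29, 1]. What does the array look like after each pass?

After pass 1: [-9, 1, 12, 25, 1, 29] (2 swaps)
After pass 2: [-9, 1, 12, 1, 25, 29] (1 swaps)
After pass 3: [-9, 1, 1, 12, 25, 29] (1 swaps)
Total swaps: 4


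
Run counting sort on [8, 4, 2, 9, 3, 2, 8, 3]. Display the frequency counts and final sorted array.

Count array: [0, 0, 2, 2, 1, 0, 0, 0, 2, 1]
(count[i] = number of elements equal to i)
Cumulative count: [0, 0, 2, 4, 5, 5, 5, 5, 7, 8]
Sorted: [2, 2, 3, 3, 4, 8, 8, 9]


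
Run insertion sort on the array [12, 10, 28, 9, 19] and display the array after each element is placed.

First element 12 is already 'sorted'
Insert 10: shifted 1 elements -> [10, 12, 28, 9, 19]
Insert 28: shifted 0 elements -> [10, 12, 28, 9, 19]
Insert 9: shifted 3 elements -> [9, 10, 12, 28, 19]
Insert 19: shifted 1 elements -> [9, 10, 12, 19, 28]


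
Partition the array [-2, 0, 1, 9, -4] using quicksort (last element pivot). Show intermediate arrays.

Partition 1: pivot=-4 at index 0 -> [-4, 0, 1, 9, -2]
Partition 2: pivot=-2 at index 1 -> [-4, -2, 1, 9, 0]
Partition 3: pivot=0 at index 2 -> [-4, -2, 0, 9, 1]
Partition 4: pivot=1 at index 3 -> [-4, -2, 0, 1, 9]


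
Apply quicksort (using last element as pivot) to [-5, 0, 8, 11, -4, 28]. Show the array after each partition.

Partition 1: pivot=28 at index 5 -> [-5, 0, 8, 11, -4, 28]
Partition 2: pivot=-4 at index 1 -> [-5, -4, 8, 11, 0, 28]
Partition 3: pivot=0 at index 2 -> [-5, -4, 0, 11, 8, 28]
Partition 4: pivot=8 at index 3 -> [-5, -4, 0, 8, 11, 28]


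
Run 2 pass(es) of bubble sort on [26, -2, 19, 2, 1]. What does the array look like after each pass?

After pass 1: [-2, 19, 2, 1, 26] (4 swaps)
After pass 2: [-2, 2, 1, 19, 26] (2 swaps)
Total swaps: 6


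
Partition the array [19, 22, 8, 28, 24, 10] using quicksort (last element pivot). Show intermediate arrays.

Partition 1: pivot=10 at index 1 -> [8, 10, 19, 28, 24, 22]
Partition 2: pivot=22 at index 3 -> [8, 10, 19, 22, 24, 28]
Partition 3: pivot=28 at index 5 -> [8, 10, 19, 22, 24, 28]


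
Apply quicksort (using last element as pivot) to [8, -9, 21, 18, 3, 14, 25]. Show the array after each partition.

Partition 1: pivot=25 at index 6 -> [8, -9, 21, 18, 3, 14, 25]
Partition 2: pivot=14 at index 3 -> [8, -9, 3, 14, 21, 18, 25]
Partition 3: pivot=3 at index 1 -> [-9, 3, 8, 14, 21, 18, 25]
Partition 4: pivot=18 at index 4 -> [-9, 3, 8, 14, 18, 21, 25]


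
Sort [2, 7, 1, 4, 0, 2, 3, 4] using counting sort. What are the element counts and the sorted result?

Count array: [1, 1, 2, 1, 2, 0, 0, 1]
(count[i] = number of elements equal to i)
Cumulative count: [1, 2, 4, 5, 7, 7, 7, 8]
Sorted: [0, 1, 2, 2, 3, 4, 4, 7]


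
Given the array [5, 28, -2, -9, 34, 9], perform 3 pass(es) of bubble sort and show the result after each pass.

After pass 1: [5, -2, -9, 28, 9, 34] (3 swaps)
After pass 2: [-2, -9, 5, 9, 28, 34] (3 swaps)
After pass 3: [-9, -2, 5, 9, 28, 34] (1 swaps)
Total swaps: 7


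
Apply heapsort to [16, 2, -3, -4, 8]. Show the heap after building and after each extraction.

Build heap: [16, 8, -3, -4, 2]
Extract 16: [8, 2, -3, -4, 16]
Extract 8: [2, -4, -3, 8, 16]
Extract 2: [-3, -4, 2, 8, 16]
Extract -3: [-4, -3, 2, 8, 16]


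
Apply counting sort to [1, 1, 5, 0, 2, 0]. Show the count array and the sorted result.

Count array: [2, 2, 1, 0, 0, 1]
(count[i] = number of elements equal to i)
Cumulative count: [2, 4, 5, 5, 5, 6]
Sorted: [0, 0, 1, 1, 2, 5]


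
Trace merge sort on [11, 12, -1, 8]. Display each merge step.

Divide and conquer:
  Merge [11] + [12] -> [11, 12]
  Merge [-1] + [8] -> [-1, 8]
  Merge [11, 12] + [-1, 8] -> [-1, 8, 11, 12]


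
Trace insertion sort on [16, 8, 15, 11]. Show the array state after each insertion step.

First element 16 is already 'sorted'
Insert 8: shifted 1 elements -> [8, 16, 15, 11]
Insert 15: shifted 1 elements -> [8, 15, 16, 11]
Insert 11: shifted 2 elements -> [8, 11, 15, 16]


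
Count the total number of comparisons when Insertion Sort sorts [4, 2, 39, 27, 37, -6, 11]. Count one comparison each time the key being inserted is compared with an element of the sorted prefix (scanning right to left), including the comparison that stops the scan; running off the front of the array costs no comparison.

Insert 2: 4 > 2 (shift), reached front = 1 comparison(s) -> [2, 4, 39, 27, 37, -6, 11]
Insert 39: 4 <= 39 (stop) = 1 comparison(s) -> [2, 4, 39, 27, 37, -6, 11]
Insert 27: 39 > 27 (shift), 4 <= 27 (stop) = 2 comparison(s) -> [2, 4, 27, 39, 37, -6, 11]
Insert 37: 39 > 37 (shift), 27 <= 37 (stop) = 2 comparison(s) -> [2, 4, 27, 37, 39, -6, 11]
Insert -6: 39 > -6 (shift), 37 > -6 (shift), 27 > -6 (shift), 4 > -6 (shift), 2 > -6 (shift), reached front = 5 comparison(s) -> [-6, 2, 4, 27, 37, 39, 11]
Insert 11: 39 > 11 (shift), 37 > 11 (shift), 27 > 11 (shift), 4 <= 11 (stop) = 4 comparison(s) -> [-6, 2, 4, 11, 27, 37, 39]
Total comparisons: 1 + 1 + 2 + 2 + 5 + 4 = 15


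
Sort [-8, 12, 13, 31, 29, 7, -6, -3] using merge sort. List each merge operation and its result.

Divide and conquer:
  Merge [-8] + [12] -> [-8, 12]
  Merge [13] + [31] -> [13, 31]
  Merge [-8, 12] + [13, 31] -> [-8, 12, 13, 31]
  Merge [29] + [7] -> [7, 29]
  Merge [-6] + [-3] -> [-6, -3]
  Merge [7, 29] + [-6, -3] -> [-6, -3, 7, 29]
  Merge [-8, 12, 13, 31] + [-6, -3, 7, 29] -> [-8, -6, -3, 7, 12, 13, 29, 31]


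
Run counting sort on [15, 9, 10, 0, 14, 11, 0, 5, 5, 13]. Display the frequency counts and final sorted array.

Count array: [2, 0, 0, 0, 0, 2, 0, 0, 0, 1, 1, 1, 0, 1, 1, 1]
(count[i] = number of elements equal to i)
Cumulative count: [2, 2, 2, 2, 2, 4, 4, 4, 4, 5, 6, 7, 7, 8, 9, 10]
Sorted: [0, 0, 5, 5, 9, 10, 11, 13, 14, 15]


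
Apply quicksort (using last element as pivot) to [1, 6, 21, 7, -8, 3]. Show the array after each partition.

Partition 1: pivot=3 at index 2 -> [1, -8, 3, 7, 6, 21]
Partition 2: pivot=-8 at index 0 -> [-8, 1, 3, 7, 6, 21]
Partition 3: pivot=21 at index 5 -> [-8, 1, 3, 7, 6, 21]
Partition 4: pivot=6 at index 3 -> [-8, 1, 3, 6, 7, 21]


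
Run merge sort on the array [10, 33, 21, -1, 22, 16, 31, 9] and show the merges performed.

Divide and conquer:
  Merge [10] + [33] -> [10, 33]
  Merge [21] + [-1] -> [-1, 21]
  Merge [10, 33] + [-1, 21] -> [-1, 10, 21, 33]
  Merge [22] + [16] -> [16, 22]
  Merge [31] + [9] -> [9, 31]
  Merge [16, 22] + [9, 31] -> [9, 16, 22, 31]
  Merge [-1, 10, 21, 33] + [9, 16, 22, 31] -> [-1, 9, 10, 16, 21, 22, 31, 33]


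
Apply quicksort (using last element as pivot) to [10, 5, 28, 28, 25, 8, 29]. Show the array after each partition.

Partition 1: pivot=29 at index 6 -> [10, 5, 28, 28, 25, 8, 29]
Partition 2: pivot=8 at index 1 -> [5, 8, 28, 28, 25, 10, 29]
Partition 3: pivot=10 at index 2 -> [5, 8, 10, 28, 25, 28, 29]
Partition 4: pivot=28 at index 5 -> [5, 8, 10, 28, 25, 28, 29]
Partition 5: pivot=25 at index 3 -> [5, 8, 10, 25, 28, 28, 29]


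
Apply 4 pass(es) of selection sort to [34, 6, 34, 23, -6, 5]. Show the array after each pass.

Pass 1: Select minimum -6 at index 4, swap -> [-6, 6, 34, 23, 34, 5]
Pass 2: Select minimum 5 at index 5, swap -> [-6, 5, 34, 23, 34, 6]
Pass 3: Select minimum 6 at index 5, swap -> [-6, 5, 6, 23, 34, 34]
Pass 4: Select minimum 23 at index 3, swap -> [-6, 5, 6, 23, 34, 34]


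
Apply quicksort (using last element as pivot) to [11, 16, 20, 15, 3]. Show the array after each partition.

Partition 1: pivot=3 at index 0 -> [3, 16, 20, 15, 11]
Partition 2: pivot=11 at index 1 -> [3, 11, 20, 15, 16]
Partition 3: pivot=16 at index 3 -> [3, 11, 15, 16, 20]


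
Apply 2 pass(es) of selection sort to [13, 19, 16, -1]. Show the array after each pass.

Pass 1: Select minimum -1 at index 3, swap -> [-1, 19, 16, 13]
Pass 2: Select minimum 13 at index 3, swap -> [-1, 13, 16, 19]


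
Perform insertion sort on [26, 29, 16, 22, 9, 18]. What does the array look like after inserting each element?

First element 26 is already 'sorted'
Insert 29: shifted 0 elements -> [26, 29, 16, 22, 9, 18]
Insert 16: shifted 2 elements -> [16, 26, 29, 22, 9, 18]
Insert 22: shifted 2 elements -> [16, 22, 26, 29, 9, 18]
Insert 9: shifted 4 elements -> [9, 16, 22, 26, 29, 18]
Insert 18: shifted 3 elements -> [9, 16, 18, 22, 26, 29]


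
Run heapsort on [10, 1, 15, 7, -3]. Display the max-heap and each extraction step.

Build heap: [15, 7, 10, 1, -3]
Extract 15: [10, 7, -3, 1, 15]
Extract 10: [7, 1, -3, 10, 15]
Extract 7: [1, -3, 7, 10, 15]
Extract 1: [-3, 1, 7, 10, 15]


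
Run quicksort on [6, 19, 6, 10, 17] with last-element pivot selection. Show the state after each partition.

Partition 1: pivot=17 at index 3 -> [6, 6, 10, 17, 19]
Partition 2: pivot=10 at index 2 -> [6, 6, 10, 17, 19]
Partition 3: pivot=6 at index 1 -> [6, 6, 10, 17, 19]


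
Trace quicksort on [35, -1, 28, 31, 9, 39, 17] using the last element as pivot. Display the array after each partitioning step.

Partition 1: pivot=17 at index 2 -> [-1, 9, 17, 31, 35, 39, 28]
Partition 2: pivot=9 at index 1 -> [-1, 9, 17, 31, 35, 39, 28]
Partition 3: pivot=28 at index 3 -> [-1, 9, 17, 28, 35, 39, 31]
Partition 4: pivot=31 at index 4 -> [-1, 9, 17, 28, 31, 39, 35]
Partition 5: pivot=35 at index 5 -> [-1, 9, 17, 28, 31, 35, 39]


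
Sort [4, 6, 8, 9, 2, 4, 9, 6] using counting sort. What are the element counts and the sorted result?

Count array: [0, 0, 1, 0, 2, 0, 2, 0, 1, 2]
(count[i] = number of elements equal to i)
Cumulative count: [0, 0, 1, 1, 3, 3, 5, 5, 6, 8]
Sorted: [2, 4, 4, 6, 6, 8, 9, 9]


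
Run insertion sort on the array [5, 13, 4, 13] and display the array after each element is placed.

First element 5 is already 'sorted'
Insert 13: shifted 0 elements -> [5, 13, 4, 13]
Insert 4: shifted 2 elements -> [4, 5, 13, 13]
Insert 13: shifted 0 elements -> [4, 5, 13, 13]


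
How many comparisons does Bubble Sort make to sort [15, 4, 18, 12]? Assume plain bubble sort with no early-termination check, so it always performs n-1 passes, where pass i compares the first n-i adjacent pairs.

Pass 1: compare adjacent pairs (0,1)..(2,3) = 3 comparison(s), 2 swap(s) -> [4, 15, 12, 18]
Pass 2: compare adjacent pairs (0,1)..(1,2) = 2 comparison(s), 1 swap(s) -> [4, 12, 15, 18]
Pass 3: compare adjacent pairs (0,1)..(0,1) = 1 comparison(s), 0 swap(s) -> [4, 12, 15, 18]
Total comparisons: 3 + 2 + 1 = 6


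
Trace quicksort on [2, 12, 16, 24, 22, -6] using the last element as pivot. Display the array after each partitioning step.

Partition 1: pivot=-6 at index 0 -> [-6, 12, 16, 24, 22, 2]
Partition 2: pivot=2 at index 1 -> [-6, 2, 16, 24, 22, 12]
Partition 3: pivot=12 at index 2 -> [-6, 2, 12, 24, 22, 16]
Partition 4: pivot=16 at index 3 -> [-6, 2, 12, 16, 22, 24]
Partition 5: pivot=24 at index 5 -> [-6, 2, 12, 16, 22, 24]


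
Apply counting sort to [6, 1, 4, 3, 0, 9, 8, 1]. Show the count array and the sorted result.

Count array: [1, 2, 0, 1, 1, 0, 1, 0, 1, 1]
(count[i] = number of elements equal to i)
Cumulative count: [1, 3, 3, 4, 5, 5, 6, 6, 7, 8]
Sorted: [0, 1, 1, 3, 4, 6, 8, 9]


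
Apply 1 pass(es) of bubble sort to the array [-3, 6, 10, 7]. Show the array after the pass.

After pass 1: [-3, 6, 7, 10] (1 swaps)
Total swaps: 1


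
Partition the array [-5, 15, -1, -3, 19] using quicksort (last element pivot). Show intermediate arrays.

Partition 1: pivot=19 at index 4 -> [-5, 15, -1, -3, 19]
Partition 2: pivot=-3 at index 1 -> [-5, -3, -1, 15, 19]
Partition 3: pivot=15 at index 3 -> [-5, -3, -1, 15, 19]


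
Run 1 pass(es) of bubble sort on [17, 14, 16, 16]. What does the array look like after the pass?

After pass 1: [14, 16, 16, 17] (3 swaps)
Total swaps: 3


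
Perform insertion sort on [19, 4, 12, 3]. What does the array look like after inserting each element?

First element 19 is already 'sorted'
Insert 4: shifted 1 elements -> [4, 19, 12, 3]
Insert 12: shifted 1 elements -> [4, 12, 19, 3]
Insert 3: shifted 3 elements -> [3, 4, 12, 19]


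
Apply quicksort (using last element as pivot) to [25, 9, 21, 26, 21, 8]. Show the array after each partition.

Partition 1: pivot=8 at index 0 -> [8, 9, 21, 26, 21, 25]
Partition 2: pivot=25 at index 4 -> [8, 9, 21, 21, 25, 26]
Partition 3: pivot=21 at index 3 -> [8, 9, 21, 21, 25, 26]
Partition 4: pivot=21 at index 2 -> [8, 9, 21, 21, 25, 26]


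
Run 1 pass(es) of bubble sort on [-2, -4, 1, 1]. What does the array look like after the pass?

After pass 1: [-4, -2, 1, 1] (1 swaps)
Total swaps: 1


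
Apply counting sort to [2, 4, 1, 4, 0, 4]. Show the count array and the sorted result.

Count array: [1, 1, 1, 0, 3]
(count[i] = number of elements equal to i)
Cumulative count: [1, 2, 3, 3, 6]
Sorted: [0, 1, 2, 4, 4, 4]


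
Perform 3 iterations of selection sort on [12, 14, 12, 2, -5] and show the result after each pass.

Pass 1: Select minimum -5 at index 4, swap -> [-5, 14, 12, 2, 12]
Pass 2: Select minimum 2 at index 3, swap -> [-5, 2, 12, 14, 12]
Pass 3: Select minimum 12 at index 2, swap -> [-5, 2, 12, 14, 12]


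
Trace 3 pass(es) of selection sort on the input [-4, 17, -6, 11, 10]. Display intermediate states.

Pass 1: Select minimum -6 at index 2, swap -> [-6, 17, -4, 11, 10]
Pass 2: Select minimum -4 at index 2, swap -> [-6, -4, 17, 11, 10]
Pass 3: Select minimum 10 at index 4, swap -> [-6, -4, 10, 11, 17]


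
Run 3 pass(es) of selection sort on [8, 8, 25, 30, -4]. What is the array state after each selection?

Pass 1: Select minimum -4 at index 4, swap -> [-4, 8, 25, 30, 8]
Pass 2: Select minimum 8 at index 1, swap -> [-4, 8, 25, 30, 8]
Pass 3: Select minimum 8 at index 4, swap -> [-4, 8, 8, 30, 25]


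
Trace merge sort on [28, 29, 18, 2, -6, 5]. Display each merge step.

Divide and conquer:
  Merge [29] + [18] -> [18, 29]
  Merge [28] + [18, 29] -> [18, 28, 29]
  Merge [-6] + [5] -> [-6, 5]
  Merge [2] + [-6, 5] -> [-6, 2, 5]
  Merge [18, 28, 29] + [-6, 2, 5] -> [-6, 2, 5, 18, 28, 29]


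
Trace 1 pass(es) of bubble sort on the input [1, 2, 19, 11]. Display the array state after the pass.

After pass 1: [1, 2, 11, 19] (1 swaps)
Total swaps: 1


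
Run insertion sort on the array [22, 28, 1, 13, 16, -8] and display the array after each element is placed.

First element 22 is already 'sorted'
Insert 28: shifted 0 elements -> [22, 28, 1, 13, 16, -8]
Insert 1: shifted 2 elements -> [1, 22, 28, 13, 16, -8]
Insert 13: shifted 2 elements -> [1, 13, 22, 28, 16, -8]
Insert 16: shifted 2 elements -> [1, 13, 16, 22, 28, -8]
Insert -8: shifted 5 elements -> [-8, 1, 13, 16, 22, 28]


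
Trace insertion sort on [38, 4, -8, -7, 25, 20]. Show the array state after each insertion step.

First element 38 is already 'sorted'
Insert 4: shifted 1 elements -> [4, 38, -8, -7, 25, 20]
Insert -8: shifted 2 elements -> [-8, 4, 38, -7, 25, 20]
Insert -7: shifted 2 elements -> [-8, -7, 4, 38, 25, 20]
Insert 25: shifted 1 elements -> [-8, -7, 4, 25, 38, 20]
Insert 20: shifted 2 elements -> [-8, -7, 4, 20, 25, 38]


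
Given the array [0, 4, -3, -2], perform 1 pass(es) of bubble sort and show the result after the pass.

After pass 1: [0, -3, -2, 4] (2 swaps)
Total swaps: 2


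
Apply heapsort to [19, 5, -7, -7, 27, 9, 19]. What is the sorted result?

Build heap: [27, 19, 19, -7, 5, 9, -7]
Extract 27: [19, 5, 19, -7, -7, 9, 27]
Extract 19: [19, 5, 9, -7, -7, 19, 27]
Extract 19: [9, 5, -7, -7, 19, 19, 27]
Extract 9: [5, -7, -7, 9, 19, 19, 27]
Extract 5: [-7, -7, 5, 9, 19, 19, 27]
Extract -7: [-7, -7, 5, 9, 19, 19, 27]


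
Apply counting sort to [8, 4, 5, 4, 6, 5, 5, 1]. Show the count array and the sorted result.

Count array: [0, 1, 0, 0, 2, 3, 1, 0, 1]
(count[i] = number of elements equal to i)
Cumulative count: [0, 1, 1, 1, 3, 6, 7, 7, 8]
Sorted: [1, 4, 4, 5, 5, 5, 6, 8]


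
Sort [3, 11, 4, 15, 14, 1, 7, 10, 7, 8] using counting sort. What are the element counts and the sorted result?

Count array: [0, 1, 0, 1, 1, 0, 0, 2, 1, 0, 1, 1, 0, 0, 1, 1]
(count[i] = number of elements equal to i)
Cumulative count: [0, 1, 1, 2, 3, 3, 3, 5, 6, 6, 7, 8, 8, 8, 9, 10]
Sorted: [1, 3, 4, 7, 7, 8, 10, 11, 14, 15]


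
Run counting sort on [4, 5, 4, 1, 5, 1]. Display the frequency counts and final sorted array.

Count array: [0, 2, 0, 0, 2, 2]
(count[i] = number of elements equal to i)
Cumulative count: [0, 2, 2, 2, 4, 6]
Sorted: [1, 1, 4, 4, 5, 5]


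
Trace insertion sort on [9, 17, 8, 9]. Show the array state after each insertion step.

First element 9 is already 'sorted'
Insert 17: shifted 0 elements -> [9, 17, 8, 9]
Insert 8: shifted 2 elements -> [8, 9, 17, 9]
Insert 9: shifted 1 elements -> [8, 9, 9, 17]


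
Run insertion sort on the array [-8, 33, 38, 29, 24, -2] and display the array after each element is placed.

First element -8 is already 'sorted'
Insert 33: shifted 0 elements -> [-8, 33, 38, 29, 24, -2]
Insert 38: shifted 0 elements -> [-8, 33, 38, 29, 24, -2]
Insert 29: shifted 2 elements -> [-8, 29, 33, 38, 24, -2]
Insert 24: shifted 3 elements -> [-8, 24, 29, 33, 38, -2]
Insert -2: shifted 4 elements -> [-8, -2, 24, 29, 33, 38]


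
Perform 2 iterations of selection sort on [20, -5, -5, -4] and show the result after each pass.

Pass 1: Select minimum -5 at index 1, swap -> [-5, 20, -5, -4]
Pass 2: Select minimum -5 at index 2, swap -> [-5, -5, 20, -4]


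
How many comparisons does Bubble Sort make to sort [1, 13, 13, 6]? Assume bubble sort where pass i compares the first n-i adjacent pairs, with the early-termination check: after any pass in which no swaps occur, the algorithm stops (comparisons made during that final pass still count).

Pass 1: compare adjacent pairs (0,1)..(2,3) = 3 comparison(s), 1 swap(s) -> [1, 13, 6, 13]
Pass 2: compare adjacent pairs (0,1)..(1,2) = 2 comparison(s), 1 swap(s) -> [1, 6, 13, 13]
Pass 3: compare adjacent pairs (0,1)..(0,1) = 1 comparison(s), 0 swap(s) -> [1, 6, 13, 13]
No swaps in this pass, so bubble sort stops here.
Total comparisons: 3 + 2 + 1 = 6


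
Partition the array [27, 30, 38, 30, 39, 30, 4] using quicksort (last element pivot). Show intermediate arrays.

Partition 1: pivot=4 at index 0 -> [4, 30, 38, 30, 39, 30, 27]
Partition 2: pivot=27 at index 1 -> [4, 27, 38, 30, 39, 30, 30]
Partition 3: pivot=30 at index 4 -> [4, 27, 30, 30, 30, 38, 39]
Partition 4: pivot=30 at index 3 -> [4, 27, 30, 30, 30, 38, 39]
Partition 5: pivot=39 at index 6 -> [4, 27, 30, 30, 30, 38, 39]


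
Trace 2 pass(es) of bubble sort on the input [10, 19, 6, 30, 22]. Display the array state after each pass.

After pass 1: [10, 6, 19, 22, 30] (2 swaps)
After pass 2: [6, 10, 19, 22, 30] (1 swaps)
Total swaps: 3


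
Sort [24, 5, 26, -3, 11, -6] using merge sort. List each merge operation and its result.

Divide and conquer:
  Merge [5] + [26] -> [5, 26]
  Merge [24] + [5, 26] -> [5, 24, 26]
  Merge [11] + [-6] -> [-6, 11]
  Merge [-3] + [-6, 11] -> [-6, -3, 11]
  Merge [5, 24, 26] + [-6, -3, 11] -> [-6, -3, 5, 11, 24, 26]


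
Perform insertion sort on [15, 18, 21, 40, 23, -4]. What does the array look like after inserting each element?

First element 15 is already 'sorted'
Insert 18: shifted 0 elements -> [15, 18, 21, 40, 23, -4]
Insert 21: shifted 0 elements -> [15, 18, 21, 40, 23, -4]
Insert 40: shifted 0 elements -> [15, 18, 21, 40, 23, -4]
Insert 23: shifted 1 elements -> [15, 18, 21, 23, 40, -4]
Insert -4: shifted 5 elements -> [-4, 15, 18, 21, 23, 40]


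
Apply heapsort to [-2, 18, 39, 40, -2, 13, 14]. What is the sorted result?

Build heap: [40, 18, 39, -2, -2, 13, 14]
Extract 40: [39, 18, 14, -2, -2, 13, 40]
Extract 39: [18, 13, 14, -2, -2, 39, 40]
Extract 18: [14, 13, -2, -2, 18, 39, 40]
Extract 14: [13, -2, -2, 14, 18, 39, 40]
Extract 13: [-2, -2, 13, 14, 18, 39, 40]
Extract -2: [-2, -2, 13, 14, 18, 39, 40]


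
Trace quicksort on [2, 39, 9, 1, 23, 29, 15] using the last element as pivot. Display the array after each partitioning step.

Partition 1: pivot=15 at index 3 -> [2, 9, 1, 15, 23, 29, 39]
Partition 2: pivot=1 at index 0 -> [1, 9, 2, 15, 23, 29, 39]
Partition 3: pivot=2 at index 1 -> [1, 2, 9, 15, 23, 29, 39]
Partition 4: pivot=39 at index 6 -> [1, 2, 9, 15, 23, 29, 39]
Partition 5: pivot=29 at index 5 -> [1, 2, 9, 15, 23, 29, 39]


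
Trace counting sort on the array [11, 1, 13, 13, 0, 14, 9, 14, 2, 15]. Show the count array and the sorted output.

Count array: [1, 1, 1, 0, 0, 0, 0, 0, 0, 1, 0, 1, 0, 2, 2, 1]
(count[i] = number of elements equal to i)
Cumulative count: [1, 2, 3, 3, 3, 3, 3, 3, 3, 4, 4, 5, 5, 7, 9, 10]
Sorted: [0, 1, 2, 9, 11, 13, 13, 14, 14, 15]


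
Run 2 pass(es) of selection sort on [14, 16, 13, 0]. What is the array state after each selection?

Pass 1: Select minimum 0 at index 3, swap -> [0, 16, 13, 14]
Pass 2: Select minimum 13 at index 2, swap -> [0, 13, 16, 14]


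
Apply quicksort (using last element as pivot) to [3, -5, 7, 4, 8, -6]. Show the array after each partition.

Partition 1: pivot=-6 at index 0 -> [-6, -5, 7, 4, 8, 3]
Partition 2: pivot=3 at index 2 -> [-6, -5, 3, 4, 8, 7]
Partition 3: pivot=7 at index 4 -> [-6, -5, 3, 4, 7, 8]


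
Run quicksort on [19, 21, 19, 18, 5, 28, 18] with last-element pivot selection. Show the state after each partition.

Partition 1: pivot=18 at index 2 -> [18, 5, 18, 19, 21, 28, 19]
Partition 2: pivot=5 at index 0 -> [5, 18, 18, 19, 21, 28, 19]
Partition 3: pivot=19 at index 4 -> [5, 18, 18, 19, 19, 28, 21]
Partition 4: pivot=21 at index 5 -> [5, 18, 18, 19, 19, 21, 28]


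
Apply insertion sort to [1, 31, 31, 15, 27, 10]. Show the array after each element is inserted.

First element 1 is already 'sorted'
Insert 31: shifted 0 elements -> [1, 31, 31, 15, 27, 10]
Insert 31: shifted 0 elements -> [1, 31, 31, 15, 27, 10]
Insert 15: shifted 2 elements -> [1, 15, 31, 31, 27, 10]
Insert 27: shifted 2 elements -> [1, 15, 27, 31, 31, 10]
Insert 10: shifted 4 elements -> [1, 10, 15, 27, 31, 31]


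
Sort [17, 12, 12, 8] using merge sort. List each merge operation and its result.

Divide and conquer:
  Merge [17] + [12] -> [12, 17]
  Merge [12] + [8] -> [8, 12]
  Merge [12, 17] + [8, 12] -> [8, 12, 12, 17]


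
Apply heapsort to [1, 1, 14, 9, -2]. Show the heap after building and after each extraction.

Build heap: [14, 9, 1, 1, -2]
Extract 14: [9, 1, 1, -2, 14]
Extract 9: [1, -2, 1, 9, 14]
Extract 1: [1, -2, 1, 9, 14]
Extract 1: [-2, 1, 1, 9, 14]


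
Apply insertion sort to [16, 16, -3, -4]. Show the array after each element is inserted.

First element 16 is already 'sorted'
Insert 16: shifted 0 elements -> [16, 16, -3, -4]
Insert -3: shifted 2 elements -> [-3, 16, 16, -4]
Insert -4: shifted 3 elements -> [-4, -3, 16, 16]


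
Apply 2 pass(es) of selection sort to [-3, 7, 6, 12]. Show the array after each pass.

Pass 1: Select minimum -3 at index 0, swap -> [-3, 7, 6, 12]
Pass 2: Select minimum 6 at index 2, swap -> [-3, 6, 7, 12]


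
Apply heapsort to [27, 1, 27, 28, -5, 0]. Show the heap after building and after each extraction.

Build heap: [28, 27, 27, 1, -5, 0]
Extract 28: [27, 1, 27, 0, -5, 28]
Extract 27: [27, 1, -5, 0, 27, 28]
Extract 27: [1, 0, -5, 27, 27, 28]
Extract 1: [0, -5, 1, 27, 27, 28]
Extract 0: [-5, 0, 1, 27, 27, 28]


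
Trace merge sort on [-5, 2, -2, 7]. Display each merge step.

Divide and conquer:
  Merge [-5] + [2] -> [-5, 2]
  Merge [-2] + [7] -> [-2, 7]
  Merge [-5, 2] + [-2, 7] -> [-5, -2, 2, 7]


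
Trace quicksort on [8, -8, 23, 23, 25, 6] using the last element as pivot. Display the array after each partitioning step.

Partition 1: pivot=6 at index 1 -> [-8, 6, 23, 23, 25, 8]
Partition 2: pivot=8 at index 2 -> [-8, 6, 8, 23, 25, 23]
Partition 3: pivot=23 at index 4 -> [-8, 6, 8, 23, 23, 25]


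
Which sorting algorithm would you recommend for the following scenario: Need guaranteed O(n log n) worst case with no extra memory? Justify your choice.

Best choice: Heapsort
Reason: Heapsort is O(n log n) worst case and sorts in-place; quicksort can degrade to O(n^2)


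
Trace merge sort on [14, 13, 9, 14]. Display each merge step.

Divide and conquer:
  Merge [14] + [13] -> [13, 14]
  Merge [9] + [14] -> [9, 14]
  Merge [13, 14] + [9, 14] -> [9, 13, 14, 14]


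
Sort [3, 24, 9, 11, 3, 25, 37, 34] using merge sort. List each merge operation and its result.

Divide and conquer:
  Merge [3] + [24] -> [3, 24]
  Merge [9] + [11] -> [9, 11]
  Merge [3, 24] + [9, 11] -> [3, 9, 11, 24]
  Merge [3] + [25] -> [3, 25]
  Merge [37] + [34] -> [34, 37]
  Merge [3, 25] + [34, 37] -> [3, 25, 34, 37]
  Merge [3, 9, 11, 24] + [3, 25, 34, 37] -> [3, 3, 9, 11, 24, 25, 34, 37]


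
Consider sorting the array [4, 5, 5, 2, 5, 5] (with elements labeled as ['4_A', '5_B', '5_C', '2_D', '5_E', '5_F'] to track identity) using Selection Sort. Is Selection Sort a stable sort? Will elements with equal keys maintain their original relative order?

Trace Selection Sort on the labeled array (the key is the number; the letter only tracks identity):
  Pass 1: minimum of unsorted part is 2_D at index 3; swap it with 4_A at index 0 -> [2_D, 5_B, 5_C, 4_A, 5_E, 5_F]
  Pass 2: minimum of unsorted part is 4_A at index 3; swap it with 5_B at index 1 -> [2_D, 4_A, 5_C, 5_B, 5_E, 5_F]
  Pass 3: minimum 5_C is already at index 2; no swap -> [2_D, 4_A, 5_C, 5_B, 5_E, 5_F]
  Pass 4: minimum 5_B is already at index 3; no swap -> [2_D, 4_A, 5_C, 5_B, 5_E, 5_F]
  Pass 5: minimum 5_E is already at index 4; no swap -> [2_D, 4_A, 5_C, 5_B, 5_E, 5_F]
Final order: [2_D, 4_A, 5_C, 5_B, 5_E, 5_F]
Equal keys:
  value 5: originally 5_B, 5_C, 5_E, 5_F; after sorting 5_C, 5_B, 5_E, 5_F -> order changed
Equal keys were reordered, so Selection Sort is not stable: the long-range swap that moves the minimum into place can carry an element past an equal key. (One such input is enough; an unstable sort may happen to preserve order on other inputs, but it gives no guarantee.)
Answer: Not stable


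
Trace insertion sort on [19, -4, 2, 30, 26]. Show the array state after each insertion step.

First element 19 is already 'sorted'
Insert -4: shifted 1 elements -> [-4, 19, 2, 30, 26]
Insert 2: shifted 1 elements -> [-4, 2, 19, 30, 26]
Insert 30: shifted 0 elements -> [-4, 2, 19, 30, 26]
Insert 26: shifted 1 elements -> [-4, 2, 19, 26, 30]


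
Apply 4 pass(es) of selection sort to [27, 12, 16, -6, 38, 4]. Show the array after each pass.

Pass 1: Select minimum -6 at index 3, swap -> [-6, 12, 16, 27, 38, 4]
Pass 2: Select minimum 4 at index 5, swap -> [-6, 4, 16, 27, 38, 12]
Pass 3: Select minimum 12 at index 5, swap -> [-6, 4, 12, 27, 38, 16]
Pass 4: Select minimum 16 at index 5, swap -> [-6, 4, 12, 16, 38, 27]


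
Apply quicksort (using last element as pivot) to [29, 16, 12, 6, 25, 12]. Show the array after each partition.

Partition 1: pivot=12 at index 2 -> [12, 6, 12, 16, 25, 29]
Partition 2: pivot=6 at index 0 -> [6, 12, 12, 16, 25, 29]
Partition 3: pivot=29 at index 5 -> [6, 12, 12, 16, 25, 29]
Partition 4: pivot=25 at index 4 -> [6, 12, 12, 16, 25, 29]


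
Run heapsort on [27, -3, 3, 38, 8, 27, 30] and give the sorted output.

Build heap: [38, 27, 30, -3, 8, 27, 3]
Extract 38: [30, 27, 27, -3, 8, 3, 38]
Extract 30: [27, 8, 27, -3, 3, 30, 38]
Extract 27: [27, 8, 3, -3, 27, 30, 38]
Extract 27: [8, -3, 3, 27, 27, 30, 38]
Extract 8: [3, -3, 8, 27, 27, 30, 38]
Extract 3: [-3, 3, 8, 27, 27, 30, 38]


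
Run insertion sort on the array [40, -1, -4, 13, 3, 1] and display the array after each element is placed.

First element 40 is already 'sorted'
Insert -1: shifted 1 elements -> [-1, 40, -4, 13, 3, 1]
Insert -4: shifted 2 elements -> [-4, -1, 40, 13, 3, 1]
Insert 13: shifted 1 elements -> [-4, -1, 13, 40, 3, 1]
Insert 3: shifted 2 elements -> [-4, -1, 3, 13, 40, 1]
Insert 1: shifted 3 elements -> [-4, -1, 1, 3, 13, 40]


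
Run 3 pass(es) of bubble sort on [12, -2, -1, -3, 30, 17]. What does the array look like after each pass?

After pass 1: [-2, -1, -3, 12, 17, 30] (4 swaps)
After pass 2: [-2, -3, -1, 12, 17, 30] (1 swaps)
After pass 3: [-3, -2, -1, 12, 17, 30] (1 swaps)
Total swaps: 6


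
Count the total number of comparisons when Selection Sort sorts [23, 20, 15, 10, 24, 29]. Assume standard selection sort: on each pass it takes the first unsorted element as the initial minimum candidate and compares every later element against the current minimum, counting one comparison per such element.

Pass 1: scan indices 1..5 for the minimum = 5 comparison(s); min is 10, place at index 0 -> [10, 20, 15, 23, 24, 29]
Pass 2: scan indices 2..5 for the minimum = 4 comparison(s); min is 15, place at index 1 -> [10, 15, 20, 23, 24, 29]
Pass 3: scan indices 3..5 for the minimum = 3 comparison(s); min is 20, place at index 2 -> [10, 15, 20, 23, 24, 29]
Pass 4: scan indices 4..5 for the minimum = 2 comparison(s); min is 23, place at index 3 -> [10, 15, 20, 23, 24, 29]
Pass 5: scan indices 5..5 for the minimum = 1 comparison(s); min is 24, place at index 4 -> [10, 15, 20, 23, 24, 29]
Selection sort always scans the whole unsorted suffix, so the count is (n-1) + (n-2) + ... + 1 = n(n-1)/2 = 6*5/2 = 15 regardless of the input order.
Total comparisons: 5 + 4 + 3 + 2 + 1 = 15


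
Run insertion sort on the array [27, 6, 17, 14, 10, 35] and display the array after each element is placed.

First element 27 is already 'sorted'
Insert 6: shifted 1 elements -> [6, 27, 17, 14, 10, 35]
Insert 17: shifted 1 elements -> [6, 17, 27, 14, 10, 35]
Insert 14: shifted 2 elements -> [6, 14, 17, 27, 10, 35]
Insert 10: shifted 3 elements -> [6, 10, 14, 17, 27, 35]
Insert 35: shifted 0 elements -> [6, 10, 14, 17, 27, 35]


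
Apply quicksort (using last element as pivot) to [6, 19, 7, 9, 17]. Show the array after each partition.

Partition 1: pivot=17 at index 3 -> [6, 7, 9, 17, 19]
Partition 2: pivot=9 at index 2 -> [6, 7, 9, 17, 19]
Partition 3: pivot=7 at index 1 -> [6, 7, 9, 17, 19]


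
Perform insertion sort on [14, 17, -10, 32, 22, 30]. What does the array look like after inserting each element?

First element 14 is already 'sorted'
Insert 17: shifted 0 elements -> [14, 17, -10, 32, 22, 30]
Insert -10: shifted 2 elements -> [-10, 14, 17, 32, 22, 30]
Insert 32: shifted 0 elements -> [-10, 14, 17, 32, 22, 30]
Insert 22: shifted 1 elements -> [-10, 14, 17, 22, 32, 30]
Insert 30: shifted 1 elements -> [-10, 14, 17, 22, 30, 32]


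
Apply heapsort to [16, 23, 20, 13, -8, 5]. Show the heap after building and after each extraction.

Build heap: [23, 16, 20, 13, -8, 5]
Extract 23: [20, 16, 5, 13, -8, 23]
Extract 20: [16, 13, 5, -8, 20, 23]
Extract 16: [13, -8, 5, 16, 20, 23]
Extract 13: [5, -8, 13, 16, 20, 23]
Extract 5: [-8, 5, 13, 16, 20, 23]


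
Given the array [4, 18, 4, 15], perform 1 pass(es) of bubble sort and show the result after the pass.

After pass 1: [4, 4, 15, 18] (2 swaps)
Total swaps: 2


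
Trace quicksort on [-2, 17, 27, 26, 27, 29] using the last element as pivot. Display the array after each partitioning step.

Partition 1: pivot=29 at index 5 -> [-2, 17, 27, 26, 27, 29]
Partition 2: pivot=27 at index 4 -> [-2, 17, 27, 26, 27, 29]
Partition 3: pivot=26 at index 2 -> [-2, 17, 26, 27, 27, 29]
Partition 4: pivot=17 at index 1 -> [-2, 17, 26, 27, 27, 29]


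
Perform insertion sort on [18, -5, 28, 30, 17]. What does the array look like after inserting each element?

First element 18 is already 'sorted'
Insert -5: shifted 1 elements -> [-5, 18, 28, 30, 17]
Insert 28: shifted 0 elements -> [-5, 18, 28, 30, 17]
Insert 30: shifted 0 elements -> [-5, 18, 28, 30, 17]
Insert 17: shifted 3 elements -> [-5, 17, 18, 28, 30]


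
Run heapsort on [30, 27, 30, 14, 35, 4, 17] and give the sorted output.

Build heap: [35, 30, 30, 14, 27, 4, 17]
Extract 35: [30, 27, 30, 14, 17, 4, 35]
Extract 30: [30, 27, 4, 14, 17, 30, 35]
Extract 30: [27, 17, 4, 14, 30, 30, 35]
Extract 27: [17, 14, 4, 27, 30, 30, 35]
Extract 17: [14, 4, 17, 27, 30, 30, 35]
Extract 14: [4, 14, 17, 27, 30, 30, 35]


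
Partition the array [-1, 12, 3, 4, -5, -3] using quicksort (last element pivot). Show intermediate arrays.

Partition 1: pivot=-3 at index 1 -> [-5, -3, 3, 4, -1, 12]
Partition 2: pivot=12 at index 5 -> [-5, -3, 3, 4, -1, 12]
Partition 3: pivot=-1 at index 2 -> [-5, -3, -1, 4, 3, 12]
Partition 4: pivot=3 at index 3 -> [-5, -3, -1, 3, 4, 12]


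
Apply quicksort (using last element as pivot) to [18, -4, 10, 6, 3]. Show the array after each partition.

Partition 1: pivot=3 at index 1 -> [-4, 3, 10, 6, 18]
Partition 2: pivot=18 at index 4 -> [-4, 3, 10, 6, 18]
Partition 3: pivot=6 at index 2 -> [-4, 3, 6, 10, 18]


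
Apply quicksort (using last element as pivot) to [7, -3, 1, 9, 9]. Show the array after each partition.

Partition 1: pivot=9 at index 4 -> [7, -3, 1, 9, 9]
Partition 2: pivot=9 at index 3 -> [7, -3, 1, 9, 9]
Partition 3: pivot=1 at index 1 -> [-3, 1, 7, 9, 9]


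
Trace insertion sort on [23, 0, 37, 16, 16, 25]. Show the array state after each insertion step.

First element 23 is already 'sorted'
Insert 0: shifted 1 elements -> [0, 23, 37, 16, 16, 25]
Insert 37: shifted 0 elements -> [0, 23, 37, 16, 16, 25]
Insert 16: shifted 2 elements -> [0, 16, 23, 37, 16, 25]
Insert 16: shifted 2 elements -> [0, 16, 16, 23, 37, 25]
Insert 25: shifted 1 elements -> [0, 16, 16, 23, 25, 37]
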